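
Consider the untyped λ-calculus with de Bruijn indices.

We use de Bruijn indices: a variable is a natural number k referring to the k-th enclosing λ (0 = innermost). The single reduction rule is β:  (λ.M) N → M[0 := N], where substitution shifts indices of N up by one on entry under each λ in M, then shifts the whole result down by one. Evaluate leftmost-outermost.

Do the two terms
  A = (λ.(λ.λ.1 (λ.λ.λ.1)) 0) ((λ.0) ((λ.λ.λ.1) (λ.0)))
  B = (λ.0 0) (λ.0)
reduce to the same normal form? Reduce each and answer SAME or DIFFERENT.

Term A:
  start: (λ.(λ.λ.1 (λ.λ.λ.1)) 0) ((λ.0) ((λ.λ.λ.1) (λ.0)))
  [1] (λ.λ.1 (λ.λ.λ.1)) ((λ.0) ((λ.λ.λ.1) (λ.0)))
  [2] λ.(λ.0) ((λ.λ.λ.1) (λ.0)) (λ.λ.λ.1)
  [3] λ.(λ.λ.λ.1) (λ.0) (λ.λ.λ.1)
  [4] λ.(λ.λ.1) (λ.λ.λ.1)
  [5] λ.λ.λ.λ.λ.1

Term B:
  start: (λ.0 0) (λ.0)
  [1] (λ.0) (λ.0)
  [2] λ.0

Answer: DIFFERENT — A ⇓ λ.λ.λ.λ.λ.1, B ⇓ λ.0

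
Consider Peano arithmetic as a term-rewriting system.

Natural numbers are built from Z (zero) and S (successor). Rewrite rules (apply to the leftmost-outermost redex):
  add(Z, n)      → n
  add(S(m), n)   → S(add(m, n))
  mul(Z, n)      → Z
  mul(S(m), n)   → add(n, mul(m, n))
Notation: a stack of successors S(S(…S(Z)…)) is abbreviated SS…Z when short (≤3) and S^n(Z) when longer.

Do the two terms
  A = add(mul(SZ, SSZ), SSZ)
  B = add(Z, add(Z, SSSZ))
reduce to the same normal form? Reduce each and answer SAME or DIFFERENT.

Answer: DIFFERENT — A ⇓ S^4(Z), B ⇓ SSSZ

Derivation:
Term A:
  start: add(mul(SZ, SSZ), SSZ)
  step 1: add(add(SSZ, mul(Z, SSZ)), SSZ)
  step 2: add(S(add(SZ, mul(Z, SSZ))), SSZ)
  step 3: S(add(add(SZ, mul(Z, SSZ)), SSZ))
  step 4: S(add(S(add(Z, mul(Z, SSZ))), SSZ))
  step 5: S(S(add(add(Z, mul(Z, SSZ)), SSZ)))
  step 6: S(S(add(mul(Z, SSZ), SSZ)))
  step 7: S(S(add(Z, SSZ)))
  step 8: S^4(Z)

Term B:
  start: add(Z, add(Z, SSSZ))
  step 1: add(Z, SSSZ)
  step 2: SSSZ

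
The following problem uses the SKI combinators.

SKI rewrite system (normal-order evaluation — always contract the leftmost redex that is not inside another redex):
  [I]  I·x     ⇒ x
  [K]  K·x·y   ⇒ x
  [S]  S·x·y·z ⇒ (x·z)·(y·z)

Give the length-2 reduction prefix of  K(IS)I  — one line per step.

Answer: after 2 steps: S

Derivation:
  start: K(IS)I
  [1] IS
  [2] S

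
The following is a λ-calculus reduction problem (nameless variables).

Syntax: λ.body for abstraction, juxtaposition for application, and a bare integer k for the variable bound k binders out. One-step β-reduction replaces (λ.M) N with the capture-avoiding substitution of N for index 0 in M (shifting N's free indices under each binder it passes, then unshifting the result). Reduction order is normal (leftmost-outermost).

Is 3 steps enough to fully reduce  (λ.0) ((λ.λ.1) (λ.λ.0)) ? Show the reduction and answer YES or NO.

Answer: YES — reaches normal form λ.λ.λ.0 in 2 ≤ 3 steps

Working:
  start: (λ.0) ((λ.λ.1) (λ.λ.0))
  →1  (λ.λ.1) (λ.λ.0)
  →2  λ.λ.λ.0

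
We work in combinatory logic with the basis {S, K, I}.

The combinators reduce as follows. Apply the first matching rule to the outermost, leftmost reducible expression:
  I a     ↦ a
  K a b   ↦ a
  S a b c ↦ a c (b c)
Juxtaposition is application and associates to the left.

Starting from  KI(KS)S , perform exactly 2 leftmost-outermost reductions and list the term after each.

  start: KI(KS)S
  →1  IS
  →2  S

Answer: after 2 steps: S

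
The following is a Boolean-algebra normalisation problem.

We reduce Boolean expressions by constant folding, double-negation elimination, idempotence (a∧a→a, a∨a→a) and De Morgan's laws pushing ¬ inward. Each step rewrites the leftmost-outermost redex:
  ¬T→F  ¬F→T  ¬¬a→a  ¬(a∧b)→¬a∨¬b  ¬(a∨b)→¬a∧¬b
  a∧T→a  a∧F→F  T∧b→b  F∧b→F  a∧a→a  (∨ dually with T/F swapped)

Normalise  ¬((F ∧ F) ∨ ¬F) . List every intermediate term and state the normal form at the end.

  start: ¬((F ∧ F) ∨ ¬F)
  step 1: ¬(F ∧ F) ∧ ¬¬F
  step 2: (¬F ∨ ¬F) ∧ ¬¬F
  step 3: ¬F ∧ ¬¬F
  step 4: T ∧ ¬¬F
  step 5: ¬¬F
  step 6: F

Answer: normal form = F  (in 6 steps)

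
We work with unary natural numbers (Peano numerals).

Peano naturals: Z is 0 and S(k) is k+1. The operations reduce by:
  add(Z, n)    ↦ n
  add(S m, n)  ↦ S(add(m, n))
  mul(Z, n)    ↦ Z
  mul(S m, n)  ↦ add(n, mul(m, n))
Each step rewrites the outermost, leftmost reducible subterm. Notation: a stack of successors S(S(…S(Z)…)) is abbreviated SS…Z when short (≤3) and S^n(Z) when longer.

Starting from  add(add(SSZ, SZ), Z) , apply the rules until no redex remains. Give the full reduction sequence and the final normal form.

  start: add(add(SSZ, SZ), Z)
  →1  add(S(add(SZ, SZ)), Z)
  →2  S(add(add(SZ, SZ), Z))
  →3  S(add(S(add(Z, SZ)), Z))
  →4  S(S(add(add(Z, SZ), Z)))
  →5  S(S(add(SZ, Z)))
  →6  S(S(S(add(Z, Z))))
  →7  SSSZ

Answer: normal form = SSSZ  (in 7 steps)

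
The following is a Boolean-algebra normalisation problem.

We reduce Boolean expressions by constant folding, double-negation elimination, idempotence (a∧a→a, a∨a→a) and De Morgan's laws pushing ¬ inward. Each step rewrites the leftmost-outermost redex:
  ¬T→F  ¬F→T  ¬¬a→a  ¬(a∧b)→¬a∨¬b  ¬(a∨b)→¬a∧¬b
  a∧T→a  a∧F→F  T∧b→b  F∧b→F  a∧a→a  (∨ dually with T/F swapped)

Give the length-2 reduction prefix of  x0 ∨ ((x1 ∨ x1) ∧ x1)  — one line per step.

  start: x0 ∨ ((x1 ∨ x1) ∧ x1)
  step 1: x0 ∨ (x1 ∧ x1)
  step 2: x0 ∨ x1

Answer: after 2 steps: x0 ∨ x1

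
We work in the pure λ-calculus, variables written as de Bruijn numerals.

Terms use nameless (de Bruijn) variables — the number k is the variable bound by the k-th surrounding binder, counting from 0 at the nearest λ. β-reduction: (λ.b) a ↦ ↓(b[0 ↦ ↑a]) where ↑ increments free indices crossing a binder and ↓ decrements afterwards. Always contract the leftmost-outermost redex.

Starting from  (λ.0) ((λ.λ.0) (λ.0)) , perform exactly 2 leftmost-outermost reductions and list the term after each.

Answer: after 2 steps: λ.0

Reduction:
  start: (λ.0) ((λ.λ.0) (λ.0))
  [1] (λ.λ.0) (λ.0)
  [2] λ.0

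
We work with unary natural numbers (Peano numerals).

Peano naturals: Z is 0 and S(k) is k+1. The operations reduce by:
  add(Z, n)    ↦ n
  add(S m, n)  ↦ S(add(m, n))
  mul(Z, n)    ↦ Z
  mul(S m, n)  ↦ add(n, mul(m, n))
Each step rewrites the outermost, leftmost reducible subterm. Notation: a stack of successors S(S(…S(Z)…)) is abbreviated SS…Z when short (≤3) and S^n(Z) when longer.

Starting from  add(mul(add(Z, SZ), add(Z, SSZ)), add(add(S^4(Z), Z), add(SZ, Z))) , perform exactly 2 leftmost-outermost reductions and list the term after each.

Answer: after 2 steps: add(add(add(Z, SSZ), mul(Z, add(Z, SSZ))), add(add(S^4(Z), Z), add(SZ, Z)))

Reduction:
  start: add(mul(add(Z, SZ), add(Z, SSZ)), add(add(S^4(Z), Z), add(SZ, Z)))
  step 1: add(mul(SZ, add(Z, SSZ)), add(add(S^4(Z), Z), add(SZ, Z)))
  step 2: add(add(add(Z, SSZ), mul(Z, add(Z, SSZ))), add(add(S^4(Z), Z), add(SZ, Z)))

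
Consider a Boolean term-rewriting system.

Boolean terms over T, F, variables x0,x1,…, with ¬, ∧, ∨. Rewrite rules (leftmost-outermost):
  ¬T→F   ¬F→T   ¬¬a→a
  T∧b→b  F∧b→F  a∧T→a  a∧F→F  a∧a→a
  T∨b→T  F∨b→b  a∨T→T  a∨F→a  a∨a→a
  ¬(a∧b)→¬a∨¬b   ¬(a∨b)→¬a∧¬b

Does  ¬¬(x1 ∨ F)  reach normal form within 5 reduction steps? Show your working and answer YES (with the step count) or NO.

Answer: YES — reaches normal form x1 in 2 ≤ 5 steps

Derivation:
  start: ¬¬(x1 ∨ F)
  [1] x1 ∨ F
  [2] x1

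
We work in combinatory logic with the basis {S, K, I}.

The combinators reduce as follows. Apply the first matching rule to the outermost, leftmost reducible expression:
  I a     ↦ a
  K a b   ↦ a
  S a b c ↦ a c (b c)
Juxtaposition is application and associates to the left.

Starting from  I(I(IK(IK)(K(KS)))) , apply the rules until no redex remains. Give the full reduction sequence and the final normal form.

Answer: normal form = K  (in 5 steps)

Working:
  start: I(I(IK(IK)(K(KS))))
  step 1: I(IK(IK)(K(KS)))
  step 2: IK(IK)(K(KS))
  step 3: K(IK)(K(KS))
  step 4: IK
  step 5: K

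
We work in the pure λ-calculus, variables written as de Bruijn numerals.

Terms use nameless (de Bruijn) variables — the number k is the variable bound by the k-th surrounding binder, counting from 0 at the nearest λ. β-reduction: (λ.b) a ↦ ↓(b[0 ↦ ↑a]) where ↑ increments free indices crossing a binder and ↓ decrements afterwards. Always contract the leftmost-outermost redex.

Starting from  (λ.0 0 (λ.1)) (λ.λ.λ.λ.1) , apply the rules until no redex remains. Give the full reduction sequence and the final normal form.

  start: (λ.0 0 (λ.1)) (λ.λ.λ.λ.1)
  [1] (λ.λ.λ.λ.1) (λ.λ.λ.λ.1) (λ.λ.λ.λ.λ.1)
  [2] (λ.λ.λ.1) (λ.λ.λ.λ.λ.1)
  [3] λ.λ.1

Answer: normal form = λ.λ.1  (in 3 steps)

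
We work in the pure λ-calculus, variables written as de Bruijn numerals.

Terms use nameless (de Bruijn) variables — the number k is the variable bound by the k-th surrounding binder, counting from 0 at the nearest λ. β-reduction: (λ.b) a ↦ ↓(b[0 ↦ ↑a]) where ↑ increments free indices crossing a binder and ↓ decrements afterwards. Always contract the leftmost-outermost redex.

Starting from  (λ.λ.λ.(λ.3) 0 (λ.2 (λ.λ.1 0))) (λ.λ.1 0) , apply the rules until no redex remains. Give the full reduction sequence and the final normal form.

  start: (λ.λ.λ.(λ.3) 0 (λ.2 (λ.λ.1 0))) (λ.λ.1 0)
  step 1: λ.λ.(λ.λ.λ.1 0) 0 (λ.2 (λ.λ.1 0))
  step 2: λ.λ.(λ.λ.1 0) (λ.2 (λ.λ.1 0))
  step 3: λ.λ.λ.(λ.3 (λ.λ.1 0)) 0
  step 4: λ.λ.λ.2 (λ.λ.1 0)

Answer: normal form = λ.λ.λ.2 (λ.λ.1 0)  (in 4 steps)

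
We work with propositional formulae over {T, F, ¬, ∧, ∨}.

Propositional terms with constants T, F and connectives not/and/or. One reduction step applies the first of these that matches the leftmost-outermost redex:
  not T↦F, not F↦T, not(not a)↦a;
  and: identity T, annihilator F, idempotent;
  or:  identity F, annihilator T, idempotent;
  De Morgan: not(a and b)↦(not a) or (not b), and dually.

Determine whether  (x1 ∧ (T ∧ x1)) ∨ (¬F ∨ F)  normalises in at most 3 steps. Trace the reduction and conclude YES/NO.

  start: (x1 ∧ (T ∧ x1)) ∨ (¬F ∨ F)
  [1] (x1 ∧ x1) ∨ (¬F ∨ F)
  [2] x1 ∨ (¬F ∨ F)
  [3] x1 ∨ ¬F

Answer: NO — after 3 steps the term is x1 ∨ ¬F, not yet normal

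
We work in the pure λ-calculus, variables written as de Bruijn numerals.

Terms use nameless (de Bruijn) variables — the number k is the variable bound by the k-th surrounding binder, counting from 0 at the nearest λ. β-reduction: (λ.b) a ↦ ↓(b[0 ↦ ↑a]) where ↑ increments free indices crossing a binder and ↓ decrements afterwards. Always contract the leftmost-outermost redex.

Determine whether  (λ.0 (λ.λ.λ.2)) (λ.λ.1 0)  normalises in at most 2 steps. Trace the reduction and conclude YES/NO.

Answer: NO — after 2 steps the term is λ.(λ.λ.λ.2) 0, not yet normal

Working:
  start: (λ.0 (λ.λ.λ.2)) (λ.λ.1 0)
  →1  (λ.λ.1 0) (λ.λ.λ.2)
  →2  λ.(λ.λ.λ.2) 0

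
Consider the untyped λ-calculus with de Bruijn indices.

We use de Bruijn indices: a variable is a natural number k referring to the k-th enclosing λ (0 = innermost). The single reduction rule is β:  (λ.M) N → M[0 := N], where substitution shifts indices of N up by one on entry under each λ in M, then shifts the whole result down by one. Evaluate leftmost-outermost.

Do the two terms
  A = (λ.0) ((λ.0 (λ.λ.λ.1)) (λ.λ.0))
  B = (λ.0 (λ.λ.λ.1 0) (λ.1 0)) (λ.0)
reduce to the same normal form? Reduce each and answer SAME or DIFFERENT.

Term A:
  start: (λ.0) ((λ.0 (λ.λ.λ.1)) (λ.λ.0))
  step 1: (λ.0 (λ.λ.λ.1)) (λ.λ.0)
  step 2: (λ.λ.0) (λ.λ.λ.1)
  step 3: λ.0

Term B:
  start: (λ.0 (λ.λ.λ.1 0) (λ.1 0)) (λ.0)
  step 1: (λ.0) (λ.λ.λ.1 0) (λ.(λ.0) 0)
  step 2: (λ.λ.λ.1 0) (λ.(λ.0) 0)
  step 3: λ.λ.1 0

Answer: DIFFERENT — A ⇓ λ.0, B ⇓ λ.λ.1 0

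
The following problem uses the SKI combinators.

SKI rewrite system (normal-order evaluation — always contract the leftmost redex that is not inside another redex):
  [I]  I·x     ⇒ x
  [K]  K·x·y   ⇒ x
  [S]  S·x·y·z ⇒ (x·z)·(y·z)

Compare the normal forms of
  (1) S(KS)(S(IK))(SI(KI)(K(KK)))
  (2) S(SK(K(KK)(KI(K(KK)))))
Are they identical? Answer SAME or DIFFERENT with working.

Term A:
  start: S(KS)(S(IK))(SI(KI)(K(KK)))
  [1] KS(SI(KI)(K(KK)))(S(IK)(SI(KI)(K(KK))))
  [2] S(S(IK)(SI(KI)(K(KK))))
  [3] S(SK(SI(KI)(K(KK))))
  [4] S(SK(I(K(KK))(KI(K(KK)))))
  [5] S(SK(K(KK)(KI(K(KK)))))
  [6] S(SK(KK))

Term B:
  start: S(SK(K(KK)(KI(K(KK)))))
  [1] S(SK(KK))

Answer: SAME — A ⇓ S(SK(KK)), B ⇓ S(SK(KK))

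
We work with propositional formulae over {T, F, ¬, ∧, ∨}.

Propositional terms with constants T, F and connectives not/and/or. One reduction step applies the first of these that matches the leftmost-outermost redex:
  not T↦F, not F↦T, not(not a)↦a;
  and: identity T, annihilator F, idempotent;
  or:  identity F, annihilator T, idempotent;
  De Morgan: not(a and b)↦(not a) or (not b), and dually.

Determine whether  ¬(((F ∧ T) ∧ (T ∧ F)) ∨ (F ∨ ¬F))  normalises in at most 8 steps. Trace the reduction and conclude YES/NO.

Answer: NO — after 8 steps the term is ¬F ∧ ¬¬F, not yet normal

Working:
  start: ¬(((F ∧ T) ∧ (T ∧ F)) ∨ (F ∨ ¬F))
  step 1: ¬((F ∧ T) ∧ (T ∧ F)) ∧ ¬(F ∨ ¬F)
  step 2: (¬(F ∧ T) ∨ ¬(T ∧ F)) ∧ ¬(F ∨ ¬F)
  step 3: ((¬F ∨ ¬T) ∨ ¬(T ∧ F)) ∧ ¬(F ∨ ¬F)
  step 4: ((T ∨ ¬T) ∨ ¬(T ∧ F)) ∧ ¬(F ∨ ¬F)
  step 5: (T ∨ ¬(T ∧ F)) ∧ ¬(F ∨ ¬F)
  step 6: T ∧ ¬(F ∨ ¬F)
  step 7: ¬(F ∨ ¬F)
  step 8: ¬F ∧ ¬¬F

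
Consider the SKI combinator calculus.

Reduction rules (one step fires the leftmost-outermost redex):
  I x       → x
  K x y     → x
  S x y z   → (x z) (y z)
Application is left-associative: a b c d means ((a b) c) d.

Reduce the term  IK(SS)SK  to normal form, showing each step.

  start: IK(SS)SK
  step 1: K(SS)SK
  step 2: SSK

Answer: normal form = SSK  (in 2 steps)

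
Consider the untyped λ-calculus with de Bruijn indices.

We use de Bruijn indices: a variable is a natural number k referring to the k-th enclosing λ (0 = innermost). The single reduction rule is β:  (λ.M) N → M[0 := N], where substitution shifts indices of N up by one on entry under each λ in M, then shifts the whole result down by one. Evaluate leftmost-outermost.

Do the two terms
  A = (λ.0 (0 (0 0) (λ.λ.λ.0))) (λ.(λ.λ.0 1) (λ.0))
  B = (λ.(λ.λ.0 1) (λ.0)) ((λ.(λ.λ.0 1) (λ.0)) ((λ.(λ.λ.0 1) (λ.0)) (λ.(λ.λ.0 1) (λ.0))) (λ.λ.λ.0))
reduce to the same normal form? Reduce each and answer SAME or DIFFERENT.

Term A:
  start: (λ.0 (0 (0 0) (λ.λ.λ.0))) (λ.(λ.λ.0 1) (λ.0))
  [1] (λ.(λ.λ.0 1) (λ.0)) ((λ.(λ.λ.0 1) (λ.0)) ((λ.(λ.λ.0 1) (λ.0)) (λ.(λ.λ.0 1) (λ.0))) (λ.λ.λ.0))
  [2] (λ.λ.0 1) (λ.0)
  [3] λ.0 (λ.0)

Term B:
  start: (λ.(λ.λ.0 1) (λ.0)) ((λ.(λ.λ.0 1) (λ.0)) ((λ.(λ.λ.0 1) (λ.0)) (λ.(λ.λ.0 1) (λ.0))) (λ.λ.λ.0))
  [1] (λ.λ.0 1) (λ.0)
  [2] λ.0 (λ.0)

Answer: SAME — A ⇓ λ.0 (λ.0), B ⇓ λ.0 (λ.0)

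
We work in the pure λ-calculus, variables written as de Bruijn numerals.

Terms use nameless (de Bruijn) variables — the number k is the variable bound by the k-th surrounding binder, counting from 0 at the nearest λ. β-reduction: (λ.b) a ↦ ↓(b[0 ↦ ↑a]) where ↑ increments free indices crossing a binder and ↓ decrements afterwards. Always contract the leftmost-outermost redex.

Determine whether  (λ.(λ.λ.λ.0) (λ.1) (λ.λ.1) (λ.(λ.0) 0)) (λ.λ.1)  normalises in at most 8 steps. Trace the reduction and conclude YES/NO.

  start: (λ.(λ.λ.λ.0) (λ.1) (λ.λ.1) (λ.(λ.0) 0)) (λ.λ.1)
  step 1: (λ.λ.λ.0) (λ.λ.λ.1) (λ.λ.1) (λ.(λ.0) 0)
  step 2: (λ.λ.0) (λ.λ.1) (λ.(λ.0) 0)
  step 3: (λ.0) (λ.(λ.0) 0)
  step 4: λ.(λ.0) 0
  step 5: λ.0

Answer: YES — reaches normal form λ.0 in 5 ≤ 8 steps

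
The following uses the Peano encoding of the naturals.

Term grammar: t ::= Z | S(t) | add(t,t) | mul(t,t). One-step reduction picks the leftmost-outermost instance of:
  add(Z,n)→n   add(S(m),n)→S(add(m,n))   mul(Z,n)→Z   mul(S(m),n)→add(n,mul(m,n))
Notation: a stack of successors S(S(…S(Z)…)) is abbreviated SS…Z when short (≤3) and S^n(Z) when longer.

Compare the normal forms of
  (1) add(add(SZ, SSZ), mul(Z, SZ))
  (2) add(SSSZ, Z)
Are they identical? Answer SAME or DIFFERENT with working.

Answer: SAME — A ⇓ SSSZ, B ⇓ SSSZ

Reduction:
Term A:
  start: add(add(SZ, SSZ), mul(Z, SZ))
  →1  add(S(add(Z, SSZ)), mul(Z, SZ))
  →2  S(add(add(Z, SSZ), mul(Z, SZ)))
  →3  S(add(SSZ, mul(Z, SZ)))
  →4  S(S(add(SZ, mul(Z, SZ))))
  →5  S(S(S(add(Z, mul(Z, SZ)))))
  →6  S(S(S(mul(Z, SZ))))
  →7  SSSZ

Term B:
  start: add(SSSZ, Z)
  →1  S(add(SSZ, Z))
  →2  S(S(add(SZ, Z)))
  →3  S(S(S(add(Z, Z))))
  →4  SSSZ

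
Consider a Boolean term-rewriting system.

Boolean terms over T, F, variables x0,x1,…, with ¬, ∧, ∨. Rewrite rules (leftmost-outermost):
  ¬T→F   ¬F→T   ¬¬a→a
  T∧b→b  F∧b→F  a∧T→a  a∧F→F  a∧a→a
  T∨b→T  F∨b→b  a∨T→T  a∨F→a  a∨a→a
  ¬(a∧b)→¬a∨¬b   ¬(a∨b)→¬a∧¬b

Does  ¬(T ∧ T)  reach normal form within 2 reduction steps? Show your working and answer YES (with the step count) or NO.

  start: ¬(T ∧ T)
  [1] ¬T ∨ ¬T
  [2] ¬T

Answer: NO — after 2 steps the term is ¬T, not yet normal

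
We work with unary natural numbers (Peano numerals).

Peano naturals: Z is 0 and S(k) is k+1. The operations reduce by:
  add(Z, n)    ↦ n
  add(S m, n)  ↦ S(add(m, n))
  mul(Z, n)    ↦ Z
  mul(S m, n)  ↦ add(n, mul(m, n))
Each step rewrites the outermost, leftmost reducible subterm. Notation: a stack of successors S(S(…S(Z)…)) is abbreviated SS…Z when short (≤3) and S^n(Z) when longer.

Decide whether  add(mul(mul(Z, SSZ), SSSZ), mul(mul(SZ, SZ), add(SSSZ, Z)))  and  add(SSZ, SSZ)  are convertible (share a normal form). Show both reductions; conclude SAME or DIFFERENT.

Term A:
  start: add(mul(mul(Z, SSZ), SSSZ), mul(mul(SZ, SZ), add(SSSZ, Z)))
  [1] add(mul(Z, SSSZ), mul(mul(SZ, SZ), add(SSSZ, Z)))
  [2] add(Z, mul(mul(SZ, SZ), add(SSSZ, Z)))
  [3] mul(mul(SZ, SZ), add(SSSZ, Z))
  [4] mul(add(SZ, mul(Z, SZ)), add(SSSZ, Z))
  [5] mul(S(add(Z, mul(Z, SZ))), add(SSSZ, Z))
  [6] add(add(SSSZ, Z), mul(add(Z, mul(Z, SZ)), add(SSSZ, Z)))
  [7] add(S(add(SSZ, Z)), mul(add(Z, mul(Z, SZ)), add(SSSZ, Z)))
  [8] S(add(add(SSZ, Z), mul(add(Z, mul(Z, SZ)), add(SSSZ, Z))))
  [9] S(add(S(add(SZ, Z)), mul(add(Z, mul(Z, SZ)), add(SSSZ, Z))))
  [10] S(S(add(add(SZ, Z), mul(add(Z, mul(Z, SZ)), add(SSSZ, Z)))))
  [11] S(S(add(S(add(Z, Z)), mul(add(Z, mul(Z, SZ)), add(SSSZ, Z)))))
  [12] S(S(S(add(add(Z, Z), mul(add(Z, mul(Z, SZ)), add(SSSZ, Z))))))
  [13] S(S(S(add(Z, mul(add(Z, mul(Z, SZ)), add(SSSZ, Z))))))
  [14] S(S(S(mul(add(Z, mul(Z, SZ)), add(SSSZ, Z)))))
  [15] S(S(S(mul(mul(Z, SZ), add(SSSZ, Z)))))
  [16] S(S(S(mul(Z, add(SSSZ, Z)))))
  [17] SSSZ

Term B:
  start: add(SSZ, SSZ)
  [1] S(add(SZ, SSZ))
  [2] S(S(add(Z, SSZ)))
  [3] S^4(Z)

Answer: DIFFERENT — A ⇓ SSSZ, B ⇓ S^4(Z)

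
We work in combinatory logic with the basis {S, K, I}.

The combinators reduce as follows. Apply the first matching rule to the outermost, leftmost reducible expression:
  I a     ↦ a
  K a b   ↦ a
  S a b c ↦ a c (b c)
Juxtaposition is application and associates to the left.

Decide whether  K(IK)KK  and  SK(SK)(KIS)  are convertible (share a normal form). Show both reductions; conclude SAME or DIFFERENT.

Term A:
  start: K(IK)KK
  [1] IKK
  [2] KK

Term B:
  start: SK(SK)(KIS)
  [1] K(KIS)(SK(KIS))
  [2] KIS
  [3] I

Answer: DIFFERENT — A ⇓ KK, B ⇓ I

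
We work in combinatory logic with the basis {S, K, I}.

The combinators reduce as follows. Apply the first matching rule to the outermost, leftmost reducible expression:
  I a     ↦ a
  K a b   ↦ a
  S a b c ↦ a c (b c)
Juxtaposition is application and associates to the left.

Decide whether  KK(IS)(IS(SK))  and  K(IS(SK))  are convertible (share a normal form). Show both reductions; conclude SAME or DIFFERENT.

Answer: SAME — A ⇓ K(S(SK)), B ⇓ K(S(SK))

Derivation:
Term A:
  start: KK(IS)(IS(SK))
  →1  K(IS(SK))
  →2  K(S(SK))

Term B:
  start: K(IS(SK))
  →1  K(S(SK))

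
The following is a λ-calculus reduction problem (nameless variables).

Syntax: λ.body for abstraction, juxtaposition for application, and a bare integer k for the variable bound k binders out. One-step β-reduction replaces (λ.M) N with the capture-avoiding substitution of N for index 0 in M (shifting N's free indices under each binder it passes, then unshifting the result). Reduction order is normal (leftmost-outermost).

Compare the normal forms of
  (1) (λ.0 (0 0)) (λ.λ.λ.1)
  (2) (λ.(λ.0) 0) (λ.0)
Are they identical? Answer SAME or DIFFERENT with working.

Term A:
  start: (λ.0 (0 0)) (λ.λ.λ.1)
  [1] (λ.λ.λ.1) ((λ.λ.λ.1) (λ.λ.λ.1))
  [2] λ.λ.1

Term B:
  start: (λ.(λ.0) 0) (λ.0)
  [1] (λ.0) (λ.0)
  [2] λ.0

Answer: DIFFERENT — A ⇓ λ.λ.1, B ⇓ λ.0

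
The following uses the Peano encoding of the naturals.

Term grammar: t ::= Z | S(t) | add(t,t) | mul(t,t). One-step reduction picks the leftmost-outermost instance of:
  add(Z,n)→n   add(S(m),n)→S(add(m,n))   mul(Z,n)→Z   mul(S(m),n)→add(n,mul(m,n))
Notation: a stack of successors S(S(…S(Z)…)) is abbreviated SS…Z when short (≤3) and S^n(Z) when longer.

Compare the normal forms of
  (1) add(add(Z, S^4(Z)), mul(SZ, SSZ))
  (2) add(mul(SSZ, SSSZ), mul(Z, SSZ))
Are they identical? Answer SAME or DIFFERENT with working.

Answer: SAME — A ⇓ S^6(Z), B ⇓ S^6(Z)

Working:
Term A:
  start: add(add(Z, S^4(Z)), mul(SZ, SSZ))
  step 1: add(S^4(Z), mul(SZ, SSZ))
  step 2: S(add(SSSZ, mul(SZ, SSZ)))
  step 3: S(S(add(SSZ, mul(SZ, SSZ))))
  step 4: S(S(S(add(SZ, mul(SZ, SSZ)))))
  step 5: S(S(S(S(add(Z, mul(SZ, SSZ))))))
  step 6: S(S(S(S(mul(SZ, SSZ)))))
  step 7: S(S(S(S(add(SSZ, mul(Z, SSZ))))))
  step 8: S(S(S(S(S(add(SZ, mul(Z, SSZ)))))))
  step 9: S(S(S(S(S(S(add(Z, mul(Z, SSZ))))))))
  step 10: S(S(S(S(S(S(mul(Z, SSZ)))))))
  step 11: S^6(Z)

Term B:
  start: add(mul(SSZ, SSSZ), mul(Z, SSZ))
  step 1: add(add(SSSZ, mul(SZ, SSSZ)), mul(Z, SSZ))
  step 2: add(S(add(SSZ, mul(SZ, SSSZ))), mul(Z, SSZ))
  step 3: S(add(add(SSZ, mul(SZ, SSSZ)), mul(Z, SSZ)))
  step 4: S(add(S(add(SZ, mul(SZ, SSSZ))), mul(Z, SSZ)))
  step 5: S(S(add(add(SZ, mul(SZ, SSSZ)), mul(Z, SSZ))))
  step 6: S(S(add(S(add(Z, mul(SZ, SSSZ))), mul(Z, SSZ))))
  step 7: S(S(S(add(add(Z, mul(SZ, SSSZ)), mul(Z, SSZ)))))
  step 8: S(S(S(add(mul(SZ, SSSZ), mul(Z, SSZ)))))
  step 9: S(S(S(add(add(SSSZ, mul(Z, SSSZ)), mul(Z, SSZ)))))
  step 10: S(S(S(add(S(add(SSZ, mul(Z, SSSZ))), mul(Z, SSZ)))))
  step 11: S(S(S(S(add(add(SSZ, mul(Z, SSSZ)), mul(Z, SSZ))))))
  step 12: S(S(S(S(add(S(add(SZ, mul(Z, SSSZ))), mul(Z, SSZ))))))
  step 13: S(S(S(S(S(add(add(SZ, mul(Z, SSSZ)), mul(Z, SSZ)))))))
  step 14: S(S(S(S(S(add(S(add(Z, mul(Z, SSSZ))), mul(Z, SSZ)))))))
  step 15: S(S(S(S(S(S(add(add(Z, mul(Z, SSSZ)), mul(Z, SSZ))))))))
  step 16: S(S(S(S(S(S(add(mul(Z, SSSZ), mul(Z, SSZ))))))))
  step 17: S(S(S(S(S(S(add(Z, mul(Z, SSZ))))))))
  step 18: S(S(S(S(S(S(mul(Z, SSZ)))))))
  step 19: S^6(Z)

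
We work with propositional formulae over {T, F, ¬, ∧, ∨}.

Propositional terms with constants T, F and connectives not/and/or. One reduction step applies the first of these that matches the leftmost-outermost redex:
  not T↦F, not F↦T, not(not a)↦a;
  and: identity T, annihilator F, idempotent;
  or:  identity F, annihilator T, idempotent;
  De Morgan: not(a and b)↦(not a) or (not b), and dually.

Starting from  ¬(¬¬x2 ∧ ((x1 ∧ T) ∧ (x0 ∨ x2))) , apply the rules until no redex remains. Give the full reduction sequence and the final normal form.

Answer: normal form = ¬x2 ∨ (¬x1 ∨ (¬x0 ∧ ¬x2))  (in 7 steps)

Derivation:
  start: ¬(¬¬x2 ∧ ((x1 ∧ T) ∧ (x0 ∨ x2)))
  step 1: ¬¬¬x2 ∨ ¬((x1 ∧ T) ∧ (x0 ∨ x2))
  step 2: ¬x2 ∨ ¬((x1 ∧ T) ∧ (x0 ∨ x2))
  step 3: ¬x2 ∨ (¬(x1 ∧ T) ∨ ¬(x0 ∨ x2))
  step 4: ¬x2 ∨ ((¬x1 ∨ ¬T) ∨ ¬(x0 ∨ x2))
  step 5: ¬x2 ∨ ((¬x1 ∨ F) ∨ ¬(x0 ∨ x2))
  step 6: ¬x2 ∨ (¬x1 ∨ ¬(x0 ∨ x2))
  step 7: ¬x2 ∨ (¬x1 ∨ (¬x0 ∧ ¬x2))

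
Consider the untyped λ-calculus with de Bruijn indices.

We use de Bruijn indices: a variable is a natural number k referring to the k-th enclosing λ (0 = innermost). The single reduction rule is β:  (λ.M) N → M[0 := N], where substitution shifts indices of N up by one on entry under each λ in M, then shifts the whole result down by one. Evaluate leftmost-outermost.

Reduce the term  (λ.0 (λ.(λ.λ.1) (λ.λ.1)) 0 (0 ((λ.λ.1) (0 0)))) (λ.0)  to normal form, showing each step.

Answer: normal form = λ.λ.1  (in 5 steps)

Working:
  start: (λ.0 (λ.(λ.λ.1) (λ.λ.1)) 0 (0 ((λ.λ.1) (0 0)))) (λ.0)
  [1] (λ.0) (λ.(λ.λ.1) (λ.λ.1)) (λ.0) ((λ.0) ((λ.λ.1) ((λ.0) (λ.0))))
  [2] (λ.(λ.λ.1) (λ.λ.1)) (λ.0) ((λ.0) ((λ.λ.1) ((λ.0) (λ.0))))
  [3] (λ.λ.1) (λ.λ.1) ((λ.0) ((λ.λ.1) ((λ.0) (λ.0))))
  [4] (λ.λ.λ.1) ((λ.0) ((λ.λ.1) ((λ.0) (λ.0))))
  [5] λ.λ.1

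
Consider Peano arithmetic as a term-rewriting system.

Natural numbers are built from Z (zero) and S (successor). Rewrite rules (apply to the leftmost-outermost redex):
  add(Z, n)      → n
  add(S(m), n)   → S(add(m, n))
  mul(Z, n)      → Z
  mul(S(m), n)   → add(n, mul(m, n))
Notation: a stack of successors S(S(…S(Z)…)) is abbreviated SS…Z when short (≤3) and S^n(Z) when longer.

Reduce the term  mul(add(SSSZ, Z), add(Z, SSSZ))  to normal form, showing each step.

Answer: normal form = S^9(Z)  (in 23 steps)

Derivation:
  start: mul(add(SSSZ, Z), add(Z, SSSZ))
  [1] mul(S(add(SSZ, Z)), add(Z, SSSZ))
  [2] add(add(Z, SSSZ), mul(add(SSZ, Z), add(Z, SSSZ)))
  [3] add(SSSZ, mul(add(SSZ, Z), add(Z, SSSZ)))
  [4] S(add(SSZ, mul(add(SSZ, Z), add(Z, SSSZ))))
  [5] S(S(add(SZ, mul(add(SSZ, Z), add(Z, SSSZ)))))
  [6] S(S(S(add(Z, mul(add(SSZ, Z), add(Z, SSSZ))))))
  [7] S(S(S(mul(add(SSZ, Z), add(Z, SSSZ)))))
  [8] S(S(S(mul(S(add(SZ, Z)), add(Z, SSSZ)))))
  [9] S(S(S(add(add(Z, SSSZ), mul(add(SZ, Z), add(Z, SSSZ))))))
  [10] S(S(S(add(SSSZ, mul(add(SZ, Z), add(Z, SSSZ))))))
  [11] S(S(S(S(add(SSZ, mul(add(SZ, Z), add(Z, SSSZ)))))))
  [12] S(S(S(S(S(add(SZ, mul(add(SZ, Z), add(Z, SSSZ))))))))
  [13] S(S(S(S(S(S(add(Z, mul(add(SZ, Z), add(Z, SSSZ)))))))))
  [14] S(S(S(S(S(S(mul(add(SZ, Z), add(Z, SSSZ))))))))
  [15] S(S(S(S(S(S(mul(S(add(Z, Z)), add(Z, SSSZ))))))))
  [16] S(S(S(S(S(S(add(add(Z, SSSZ), mul(add(Z, Z), add(Z, SSSZ)))))))))
  [17] S(S(S(S(S(S(add(SSSZ, mul(add(Z, Z), add(Z, SSSZ)))))))))
  [18] S(S(S(S(S(S(S(add(SSZ, mul(add(Z, Z), add(Z, SSSZ))))))))))
  [19] S(S(S(S(S(S(S(S(add(SZ, mul(add(Z, Z), add(Z, SSSZ)))))))))))
  [20] S(S(S(S(S(S(S(S(S(add(Z, mul(add(Z, Z), add(Z, SSSZ))))))))))))
  [21] S(S(S(S(S(S(S(S(S(mul(add(Z, Z), add(Z, SSSZ)))))))))))
  [22] S(S(S(S(S(S(S(S(S(mul(Z, add(Z, SSSZ)))))))))))
  [23] S^9(Z)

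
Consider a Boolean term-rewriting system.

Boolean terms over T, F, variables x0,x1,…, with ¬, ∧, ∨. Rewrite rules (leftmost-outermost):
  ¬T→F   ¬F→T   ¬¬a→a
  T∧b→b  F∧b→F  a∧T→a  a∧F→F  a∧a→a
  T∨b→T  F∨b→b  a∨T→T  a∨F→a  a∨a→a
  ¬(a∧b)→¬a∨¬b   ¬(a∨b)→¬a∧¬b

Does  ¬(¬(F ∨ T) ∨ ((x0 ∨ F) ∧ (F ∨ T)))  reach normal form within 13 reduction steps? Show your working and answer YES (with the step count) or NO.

  start: ¬(¬(F ∨ T) ∨ ((x0 ∨ F) ∧ (F ∨ T)))
  step 1: ¬¬(F ∨ T) ∧ ¬((x0 ∨ F) ∧ (F ∨ T))
  step 2: (F ∨ T) ∧ ¬((x0 ∨ F) ∧ (F ∨ T))
  step 3: T ∧ ¬((x0 ∨ F) ∧ (F ∨ T))
  step 4: ¬((x0 ∨ F) ∧ (F ∨ T))
  step 5: ¬(x0 ∨ F) ∨ ¬(F ∨ T)
  step 6: (¬x0 ∧ ¬F) ∨ ¬(F ∨ T)
  step 7: (¬x0 ∧ T) ∨ ¬(F ∨ T)
  step 8: ¬x0 ∨ ¬(F ∨ T)
  step 9: ¬x0 ∨ (¬F ∧ ¬T)
  step 10: ¬x0 ∨ (T ∧ ¬T)
  step 11: ¬x0 ∨ ¬T
  step 12: ¬x0 ∨ F
  step 13: ¬x0

Answer: YES — reaches normal form ¬x0 in 13 ≤ 13 steps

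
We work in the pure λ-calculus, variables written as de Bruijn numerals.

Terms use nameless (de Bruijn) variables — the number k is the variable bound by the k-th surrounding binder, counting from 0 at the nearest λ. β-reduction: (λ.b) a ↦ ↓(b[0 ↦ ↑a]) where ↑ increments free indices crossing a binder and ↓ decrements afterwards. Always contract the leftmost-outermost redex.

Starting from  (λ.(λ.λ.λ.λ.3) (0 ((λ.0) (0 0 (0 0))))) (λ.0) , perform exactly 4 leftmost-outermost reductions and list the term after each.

  start: (λ.(λ.λ.λ.λ.3) (0 ((λ.0) (0 0 (0 0))))) (λ.0)
  step 1: (λ.λ.λ.λ.3) ((λ.0) ((λ.0) ((λ.0) (λ.0) ((λ.0) (λ.0)))))
  step 2: λ.λ.λ.(λ.0) ((λ.0) ((λ.0) (λ.0) ((λ.0) (λ.0))))
  step 3: λ.λ.λ.(λ.0) ((λ.0) (λ.0) ((λ.0) (λ.0)))
  step 4: λ.λ.λ.(λ.0) (λ.0) ((λ.0) (λ.0))

Answer: after 4 steps: λ.λ.λ.(λ.0) (λ.0) ((λ.0) (λ.0))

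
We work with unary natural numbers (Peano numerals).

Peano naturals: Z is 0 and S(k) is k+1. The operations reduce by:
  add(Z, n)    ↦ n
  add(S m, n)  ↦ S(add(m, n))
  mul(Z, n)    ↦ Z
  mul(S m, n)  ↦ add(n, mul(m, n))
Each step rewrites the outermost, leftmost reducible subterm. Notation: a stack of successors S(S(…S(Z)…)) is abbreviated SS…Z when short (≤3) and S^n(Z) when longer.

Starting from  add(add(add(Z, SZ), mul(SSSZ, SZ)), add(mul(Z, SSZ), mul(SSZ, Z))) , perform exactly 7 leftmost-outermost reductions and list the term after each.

Answer: after 7 steps: S(S(add(add(Z, mul(SSZ, SZ)), add(mul(Z, SSZ), mul(SSZ, Z)))))

Working:
  start: add(add(add(Z, SZ), mul(SSSZ, SZ)), add(mul(Z, SSZ), mul(SSZ, Z)))
  →1  add(add(SZ, mul(SSSZ, SZ)), add(mul(Z, SSZ), mul(SSZ, Z)))
  →2  add(S(add(Z, mul(SSSZ, SZ))), add(mul(Z, SSZ), mul(SSZ, Z)))
  →3  S(add(add(Z, mul(SSSZ, SZ)), add(mul(Z, SSZ), mul(SSZ, Z))))
  →4  S(add(mul(SSSZ, SZ), add(mul(Z, SSZ), mul(SSZ, Z))))
  →5  S(add(add(SZ, mul(SSZ, SZ)), add(mul(Z, SSZ), mul(SSZ, Z))))
  →6  S(add(S(add(Z, mul(SSZ, SZ))), add(mul(Z, SSZ), mul(SSZ, Z))))
  →7  S(S(add(add(Z, mul(SSZ, SZ)), add(mul(Z, SSZ), mul(SSZ, Z)))))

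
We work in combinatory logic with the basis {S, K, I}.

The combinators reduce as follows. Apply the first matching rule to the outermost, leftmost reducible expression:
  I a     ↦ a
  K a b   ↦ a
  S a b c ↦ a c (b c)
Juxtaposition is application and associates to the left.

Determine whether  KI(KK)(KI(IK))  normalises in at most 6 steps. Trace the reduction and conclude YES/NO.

Answer: YES — reaches normal form I in 3 ≤ 6 steps

Reduction:
  start: KI(KK)(KI(IK))
  step 1: I(KI(IK))
  step 2: KI(IK)
  step 3: I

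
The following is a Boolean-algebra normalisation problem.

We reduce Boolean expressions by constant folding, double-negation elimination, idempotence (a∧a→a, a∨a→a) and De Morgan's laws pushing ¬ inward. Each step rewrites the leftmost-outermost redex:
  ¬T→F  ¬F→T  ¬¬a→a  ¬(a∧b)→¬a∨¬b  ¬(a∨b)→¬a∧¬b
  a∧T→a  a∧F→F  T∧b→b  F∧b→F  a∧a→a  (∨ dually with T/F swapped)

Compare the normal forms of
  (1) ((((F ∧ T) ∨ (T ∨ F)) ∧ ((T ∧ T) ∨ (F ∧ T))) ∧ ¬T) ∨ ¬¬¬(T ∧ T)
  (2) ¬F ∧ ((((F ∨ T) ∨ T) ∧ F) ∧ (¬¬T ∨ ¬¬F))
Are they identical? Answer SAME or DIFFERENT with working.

Term A:
  start: ((((F ∧ T) ∨ (T ∨ F)) ∧ ((T ∧ T) ∨ (F ∧ T))) ∧ ¬T) ∨ ¬¬¬(T ∧ T)
  [1] (((F ∨ (T ∨ F)) ∧ ((T ∧ T) ∨ (F ∧ T))) ∧ ¬T) ∨ ¬¬¬(T ∧ T)
  [2] (((T ∨ F) ∧ ((T ∧ T) ∨ (F ∧ T))) ∧ ¬T) ∨ ¬¬¬(T ∧ T)
  [3] ((T ∧ ((T ∧ T) ∨ (F ∧ T))) ∧ ¬T) ∨ ¬¬¬(T ∧ T)
  [4] (((T ∧ T) ∨ (F ∧ T)) ∧ ¬T) ∨ ¬¬¬(T ∧ T)
  [5] ((T ∨ (F ∧ T)) ∧ ¬T) ∨ ¬¬¬(T ∧ T)
  [6] (T ∧ ¬T) ∨ ¬¬¬(T ∧ T)
  [7] ¬T ∨ ¬¬¬(T ∧ T)
  [8] F ∨ ¬¬¬(T ∧ T)
  [9] ¬¬¬(T ∧ T)
  [10] ¬(T ∧ T)
  [11] ¬T ∨ ¬T
  [12] ¬T
  [13] F

Term B:
  start: ¬F ∧ ((((F ∨ T) ∨ T) ∧ F) ∧ (¬¬T ∨ ¬¬F))
  [1] T ∧ ((((F ∨ T) ∨ T) ∧ F) ∧ (¬¬T ∨ ¬¬F))
  [2] (((F ∨ T) ∨ T) ∧ F) ∧ (¬¬T ∨ ¬¬F)
  [3] F ∧ (¬¬T ∨ ¬¬F)
  [4] F

Answer: SAME — A ⇓ F, B ⇓ F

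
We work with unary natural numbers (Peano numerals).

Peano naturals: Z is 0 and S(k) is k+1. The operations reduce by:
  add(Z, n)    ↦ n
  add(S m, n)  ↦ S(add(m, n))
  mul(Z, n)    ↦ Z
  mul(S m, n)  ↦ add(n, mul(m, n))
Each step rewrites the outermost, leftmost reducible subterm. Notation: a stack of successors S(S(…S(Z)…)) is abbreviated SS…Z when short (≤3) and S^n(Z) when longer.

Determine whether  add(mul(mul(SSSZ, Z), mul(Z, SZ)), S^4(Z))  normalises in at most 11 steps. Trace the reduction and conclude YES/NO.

  start: add(mul(mul(SSSZ, Z), mul(Z, SZ)), S^4(Z))
  [1] add(mul(add(Z, mul(SSZ, Z)), mul(Z, SZ)), S^4(Z))
  [2] add(mul(mul(SSZ, Z), mul(Z, SZ)), S^4(Z))
  [3] add(mul(add(Z, mul(SZ, Z)), mul(Z, SZ)), S^4(Z))
  [4] add(mul(mul(SZ, Z), mul(Z, SZ)), S^4(Z))
  [5] add(mul(add(Z, mul(Z, Z)), mul(Z, SZ)), S^4(Z))
  [6] add(mul(mul(Z, Z), mul(Z, SZ)), S^4(Z))
  [7] add(mul(Z, mul(Z, SZ)), S^4(Z))
  [8] add(Z, S^4(Z))
  [9] S^4(Z)

Answer: YES — reaches normal form S^4(Z) in 9 ≤ 11 steps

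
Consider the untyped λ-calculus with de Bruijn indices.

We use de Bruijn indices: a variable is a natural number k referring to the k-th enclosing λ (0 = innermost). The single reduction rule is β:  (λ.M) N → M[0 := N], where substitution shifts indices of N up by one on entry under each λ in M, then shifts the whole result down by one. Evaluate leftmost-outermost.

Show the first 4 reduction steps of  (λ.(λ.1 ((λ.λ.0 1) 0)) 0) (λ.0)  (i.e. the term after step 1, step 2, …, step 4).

Answer: after 4 steps: λ.0 (λ.0)

Derivation:
  start: (λ.(λ.1 ((λ.λ.0 1) 0)) 0) (λ.0)
  →1  (λ.(λ.0) ((λ.λ.0 1) 0)) (λ.0)
  →2  (λ.0) ((λ.λ.0 1) (λ.0))
  →3  (λ.λ.0 1) (λ.0)
  →4  λ.0 (λ.0)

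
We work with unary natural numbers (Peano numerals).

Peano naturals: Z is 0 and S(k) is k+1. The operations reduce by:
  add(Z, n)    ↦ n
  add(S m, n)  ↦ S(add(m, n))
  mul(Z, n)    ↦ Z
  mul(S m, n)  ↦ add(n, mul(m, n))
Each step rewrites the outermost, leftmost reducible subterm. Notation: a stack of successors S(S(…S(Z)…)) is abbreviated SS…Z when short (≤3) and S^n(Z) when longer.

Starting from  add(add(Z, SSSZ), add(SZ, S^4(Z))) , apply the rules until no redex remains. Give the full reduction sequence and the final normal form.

  start: add(add(Z, SSSZ), add(SZ, S^4(Z)))
  step 1: add(SSSZ, add(SZ, S^4(Z)))
  step 2: S(add(SSZ, add(SZ, S^4(Z))))
  step 3: S(S(add(SZ, add(SZ, S^4(Z)))))
  step 4: S(S(S(add(Z, add(SZ, S^4(Z))))))
  step 5: S(S(S(add(SZ, S^4(Z)))))
  step 6: S(S(S(S(add(Z, S^4(Z))))))
  step 7: S^8(Z)

Answer: normal form = S^8(Z)  (in 7 steps)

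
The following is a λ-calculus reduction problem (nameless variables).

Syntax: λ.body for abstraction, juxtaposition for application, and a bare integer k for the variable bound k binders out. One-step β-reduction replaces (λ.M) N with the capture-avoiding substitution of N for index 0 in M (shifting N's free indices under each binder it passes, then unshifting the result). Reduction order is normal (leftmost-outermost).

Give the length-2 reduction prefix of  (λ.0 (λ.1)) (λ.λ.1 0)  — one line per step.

  start: (λ.0 (λ.1)) (λ.λ.1 0)
  [1] (λ.λ.1 0) (λ.λ.λ.1 0)
  [2] λ.(λ.λ.λ.1 0) 0

Answer: after 2 steps: λ.(λ.λ.λ.1 0) 0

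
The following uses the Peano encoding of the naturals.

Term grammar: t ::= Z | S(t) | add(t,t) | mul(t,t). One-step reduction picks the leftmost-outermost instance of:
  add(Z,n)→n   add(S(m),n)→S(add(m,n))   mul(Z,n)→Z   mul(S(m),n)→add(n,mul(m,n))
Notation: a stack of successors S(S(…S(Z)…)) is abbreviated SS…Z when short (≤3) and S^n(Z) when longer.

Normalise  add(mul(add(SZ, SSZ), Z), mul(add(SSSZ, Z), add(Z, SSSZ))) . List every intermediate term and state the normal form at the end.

  start: add(mul(add(SZ, SSZ), Z), mul(add(SSSZ, Z), add(Z, SSSZ)))
  [1] add(mul(S(add(Z, SSZ)), Z), mul(add(SSSZ, Z), add(Z, SSSZ)))
  [2] add(add(Z, mul(add(Z, SSZ), Z)), mul(add(SSSZ, Z), add(Z, SSSZ)))
  [3] add(mul(add(Z, SSZ), Z), mul(add(SSSZ, Z), add(Z, SSSZ)))
  [4] add(mul(SSZ, Z), mul(add(SSSZ, Z), add(Z, SSSZ)))
  [5] add(add(Z, mul(SZ, Z)), mul(add(SSSZ, Z), add(Z, SSSZ)))
  [6] add(mul(SZ, Z), mul(add(SSSZ, Z), add(Z, SSSZ)))
  [7] add(add(Z, mul(Z, Z)), mul(add(SSSZ, Z), add(Z, SSSZ)))
  [8] add(mul(Z, Z), mul(add(SSSZ, Z), add(Z, SSSZ)))
  [9] add(Z, mul(add(SSSZ, Z), add(Z, SSSZ)))
  [10] mul(add(SSSZ, Z), add(Z, SSSZ))
  [11] mul(S(add(SSZ, Z)), add(Z, SSSZ))
  [12] add(add(Z, SSSZ), mul(add(SSZ, Z), add(Z, SSSZ)))
  [13] add(SSSZ, mul(add(SSZ, Z), add(Z, SSSZ)))
  [14] S(add(SSZ, mul(add(SSZ, Z), add(Z, SSSZ))))
  [15] S(S(add(SZ, mul(add(SSZ, Z), add(Z, SSSZ)))))
  [16] S(S(S(add(Z, mul(add(SSZ, Z), add(Z, SSSZ))))))
  [17] S(S(S(mul(add(SSZ, Z), add(Z, SSSZ)))))
  [18] S(S(S(mul(S(add(SZ, Z)), add(Z, SSSZ)))))
  [19] S(S(S(add(add(Z, SSSZ), mul(add(SZ, Z), add(Z, SSSZ))))))
  [20] S(S(S(add(SSSZ, mul(add(SZ, Z), add(Z, SSSZ))))))
  [21] S(S(S(S(add(SSZ, mul(add(SZ, Z), add(Z, SSSZ)))))))
  [22] S(S(S(S(S(add(SZ, mul(add(SZ, Z), add(Z, SSSZ))))))))
  [23] S(S(S(S(S(S(add(Z, mul(add(SZ, Z), add(Z, SSSZ)))))))))
  [24] S(S(S(S(S(S(mul(add(SZ, Z), add(Z, SSSZ))))))))
  [25] S(S(S(S(S(S(mul(S(add(Z, Z)), add(Z, SSSZ))))))))
  [26] S(S(S(S(S(S(add(add(Z, SSSZ), mul(add(Z, Z), add(Z, SSSZ)))))))))
  [27] S(S(S(S(S(S(add(SSSZ, mul(add(Z, Z), add(Z, SSSZ)))))))))
  [28] S(S(S(S(S(S(S(add(SSZ, mul(add(Z, Z), add(Z, SSSZ))))))))))
  [29] S(S(S(S(S(S(S(S(add(SZ, mul(add(Z, Z), add(Z, SSSZ)))))))))))
  [30] S(S(S(S(S(S(S(S(S(add(Z, mul(add(Z, Z), add(Z, SSSZ))))))))))))
  [31] S(S(S(S(S(S(S(S(S(mul(add(Z, Z), add(Z, SSSZ)))))))))))
  [32] S(S(S(S(S(S(S(S(S(mul(Z, add(Z, SSSZ)))))))))))
  [33] S^9(Z)

Answer: normal form = S^9(Z)  (in 33 steps)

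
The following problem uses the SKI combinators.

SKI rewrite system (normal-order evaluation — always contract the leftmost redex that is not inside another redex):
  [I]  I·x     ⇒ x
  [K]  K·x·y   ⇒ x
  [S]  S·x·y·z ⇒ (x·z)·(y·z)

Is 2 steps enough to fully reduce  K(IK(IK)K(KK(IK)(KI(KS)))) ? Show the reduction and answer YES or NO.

  start: K(IK(IK)K(KK(IK)(KI(KS))))
  →1  K(K(IK)K(KK(IK)(KI(KS))))
  →2  K(IK(KK(IK)(KI(KS))))

Answer: NO — after 2 steps the term is K(IK(KK(IK)(KI(KS)))), not yet normal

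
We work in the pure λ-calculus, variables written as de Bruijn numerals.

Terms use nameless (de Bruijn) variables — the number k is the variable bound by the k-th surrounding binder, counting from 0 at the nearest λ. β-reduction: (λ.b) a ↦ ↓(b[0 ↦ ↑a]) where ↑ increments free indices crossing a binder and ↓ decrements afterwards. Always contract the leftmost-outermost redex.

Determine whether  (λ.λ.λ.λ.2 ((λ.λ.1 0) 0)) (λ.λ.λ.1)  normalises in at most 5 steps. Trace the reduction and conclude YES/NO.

Answer: YES — reaches normal form λ.λ.λ.2 (λ.1 0) in 2 ≤ 5 steps

Working:
  start: (λ.λ.λ.λ.2 ((λ.λ.1 0) 0)) (λ.λ.λ.1)
  →1  λ.λ.λ.2 ((λ.λ.1 0) 0)
  →2  λ.λ.λ.2 (λ.1 0)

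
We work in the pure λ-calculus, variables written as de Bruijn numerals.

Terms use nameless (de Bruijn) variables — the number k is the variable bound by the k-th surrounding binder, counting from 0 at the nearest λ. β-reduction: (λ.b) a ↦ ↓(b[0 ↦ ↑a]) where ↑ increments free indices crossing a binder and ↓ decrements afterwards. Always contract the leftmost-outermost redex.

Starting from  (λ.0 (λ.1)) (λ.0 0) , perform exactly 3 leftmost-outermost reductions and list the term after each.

  start: (λ.0 (λ.1)) (λ.0 0)
  →1  (λ.0 0) (λ.λ.0 0)
  →2  (λ.λ.0 0) (λ.λ.0 0)
  →3  λ.0 0

Answer: after 3 steps: λ.0 0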